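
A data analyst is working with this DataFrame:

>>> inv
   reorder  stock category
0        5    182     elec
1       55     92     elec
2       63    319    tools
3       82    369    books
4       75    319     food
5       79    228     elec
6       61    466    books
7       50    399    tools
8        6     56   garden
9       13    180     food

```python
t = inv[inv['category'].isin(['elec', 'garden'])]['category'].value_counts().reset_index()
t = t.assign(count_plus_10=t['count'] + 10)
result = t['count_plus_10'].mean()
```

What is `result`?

filter rows where category in ['elec', 'garden']:
   reorder  stock category
0        5    182     elec
1       55     92     elec
5       79    228     elec
8        6     56   garden
value_counts of category:
category
elec      3
garden    1
Name: count, dtype: int64
reset_index():
  category  count
0     elec      3
1   garden      1
add column count_plus_10 = t['count'] + 10:
  category  count  count_plus_10
0     elec      3             13
1   garden      1             11
Finally, mean of column 'count_plus_10' = 12.0.

12.0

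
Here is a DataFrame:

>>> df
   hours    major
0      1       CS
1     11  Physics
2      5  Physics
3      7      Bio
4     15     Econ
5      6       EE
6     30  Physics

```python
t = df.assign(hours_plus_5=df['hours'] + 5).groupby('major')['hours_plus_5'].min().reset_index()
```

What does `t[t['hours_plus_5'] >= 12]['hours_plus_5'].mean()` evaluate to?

add column hours_plus_5 = df['hours'] + 5:
   hours    major  hours_plus_5
0      1       CS             6
1     11  Physics            16
2      5  Physics            10
3      7      Bio            12
4     15     Econ            20
5      6       EE            11
6     30  Physics            35
group by major, min of hours_plus_5:
major
Bio        12
CS          6
EE         11
Econ       20
Physics    10
Name: hours_plus_5, dtype: int64
reset_index():
     major  hours_plus_5
0      Bio            12
1       CS             6
2       EE            11
3     Econ            20
4  Physics            10
filter rows where hours_plus_5 >= 12:
  major  hours_plus_5
0   Bio            12
3  Econ            20
Reading off the mean of column 'hours_plus_5', we get 16.0.

16.0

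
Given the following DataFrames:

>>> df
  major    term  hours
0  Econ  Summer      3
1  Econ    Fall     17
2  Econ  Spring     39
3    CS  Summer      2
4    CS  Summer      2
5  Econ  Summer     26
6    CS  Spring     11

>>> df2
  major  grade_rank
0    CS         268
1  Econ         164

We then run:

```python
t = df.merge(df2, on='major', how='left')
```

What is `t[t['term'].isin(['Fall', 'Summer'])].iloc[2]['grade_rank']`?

merge on 'major' (how='left') → 7 rows:
  major    term  hours  grade_rank
0  Econ  Summer      3         164
1  Econ    Fall     17         164
2  Econ  Spring     39         164
3    CS  Summer      2         268
4    CS  Summer      2         268
5  Econ  Summer     26         164
6    CS  Spring     11         268
filter rows where term in ['Fall', 'Summer']:
  major    term  hours  grade_rank
0  Econ  Summer      3         164
1  Econ    Fall     17         164
3    CS  Summer      2         268
4    CS  Summer      2         268
5  Econ  Summer     26         164
So iloc[2]['grade_rank'] = 268.

268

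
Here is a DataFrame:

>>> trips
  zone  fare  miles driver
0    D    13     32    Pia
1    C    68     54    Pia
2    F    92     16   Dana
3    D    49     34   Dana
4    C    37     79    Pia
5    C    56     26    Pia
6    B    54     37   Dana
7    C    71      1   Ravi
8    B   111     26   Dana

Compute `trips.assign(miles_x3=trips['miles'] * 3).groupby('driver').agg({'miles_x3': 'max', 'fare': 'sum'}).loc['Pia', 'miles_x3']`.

add column miles_x3 = trips['miles'] * 3:
  zone  fare  miles driver  miles_x3
0    D    13     32    Pia        96
1    C    68     54    Pia       162
2    F    92     16   Dana        48
3    D    49     34   Dana       102
4    C    37     79    Pia       237
5    C    56     26    Pia        78
6    B    54     37   Dana       111
7    C    71      1   Ravi         3
8    B   111     26   Dana        78
group by driver: max(miles_x3), sum(fare):
        miles_x3  fare
driver                
Dana         111   306
Pia          237   174
Ravi           3    71
Finally, value at row 'Pia', column 'miles_x3' = 237.

237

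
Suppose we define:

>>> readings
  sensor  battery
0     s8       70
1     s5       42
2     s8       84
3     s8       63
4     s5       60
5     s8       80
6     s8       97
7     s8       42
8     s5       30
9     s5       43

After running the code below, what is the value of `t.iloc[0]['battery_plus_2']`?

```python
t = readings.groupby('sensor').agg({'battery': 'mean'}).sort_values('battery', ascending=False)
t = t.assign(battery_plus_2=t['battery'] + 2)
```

group by sensor, mean of battery:
          battery
sensor           
s5      43.750000
s8      72.666667
sort by battery descending:
          battery
sensor           
s8      72.666667
s5      43.750000
add column battery_plus_2 = t['battery'] + 2:
          battery  battery_plus_2
sensor                           
s8      72.666667       74.666667
s5      43.750000       45.750000
Then the value at position 0, column 'battery_plus_2': 74.6666666667

74.6666666667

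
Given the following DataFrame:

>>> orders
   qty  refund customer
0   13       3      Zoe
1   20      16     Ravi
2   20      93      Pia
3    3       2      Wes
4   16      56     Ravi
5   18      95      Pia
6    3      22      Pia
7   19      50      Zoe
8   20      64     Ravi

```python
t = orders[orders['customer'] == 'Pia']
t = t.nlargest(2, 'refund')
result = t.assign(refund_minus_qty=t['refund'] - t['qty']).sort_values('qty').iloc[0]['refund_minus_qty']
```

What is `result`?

filter rows where customer == 'Pia':
   qty  refund customer
2   20      93      Pia
5   18      95      Pia
6    3      22      Pia
take 2 rows with largest refund:
   qty  refund customer
5   18      95      Pia
2   20      93      Pia
add column refund_minus_qty = t['refund'] - t['qty']:
   qty  refund customer  refund_minus_qty
5   18      95      Pia                77
2   20      93      Pia                73
sort by qty:
   qty  refund customer  refund_minus_qty
5   18      95      Pia                77
2   20      93      Pia                73
Hence 77.

77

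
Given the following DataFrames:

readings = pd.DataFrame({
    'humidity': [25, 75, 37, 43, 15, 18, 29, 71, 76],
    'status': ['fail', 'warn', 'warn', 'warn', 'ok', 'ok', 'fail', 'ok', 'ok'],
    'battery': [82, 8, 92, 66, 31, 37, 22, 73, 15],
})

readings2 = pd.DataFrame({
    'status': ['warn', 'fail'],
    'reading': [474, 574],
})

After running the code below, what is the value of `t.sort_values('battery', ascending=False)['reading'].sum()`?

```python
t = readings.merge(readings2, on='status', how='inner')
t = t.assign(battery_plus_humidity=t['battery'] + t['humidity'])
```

merge on 'status' (how='inner') → 5 rows:
   humidity status  battery  reading
0        25   fail       82      574
1        75   warn        8      474
2        37   warn       92      474
3        43   warn       66      474
4        29   fail       22      574
add column battery_plus_humidity = t['battery'] + t['humidity']:
   humidity status  battery  reading  battery_plus_humidity
0        25   fail       82      574                    107
1        75   warn        8      474                     83
2        37   warn       92      474                    129
3        43   warn       66      474                    109
4        29   fail       22      574                     51
sort by battery descending:
   humidity status  battery  reading  battery_plus_humidity
2        37   warn       92      474                    129
0        25   fail       82      574                    107
3        43   warn       66      474                    109
4        29   fail       22      574                     51
1        75   warn        8      474                     83
Then the sum of column 'reading': 2570

2570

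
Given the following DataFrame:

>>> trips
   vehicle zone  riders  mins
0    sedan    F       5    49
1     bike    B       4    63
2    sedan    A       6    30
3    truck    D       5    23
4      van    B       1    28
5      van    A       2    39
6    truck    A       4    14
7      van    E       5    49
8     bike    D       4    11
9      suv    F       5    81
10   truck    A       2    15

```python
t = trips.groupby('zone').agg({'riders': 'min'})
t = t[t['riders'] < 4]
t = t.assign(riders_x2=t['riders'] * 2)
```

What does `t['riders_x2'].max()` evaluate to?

group by zone, min of riders:
      riders
zone        
A          2
B          1
D          4
E          5
F          5
filter rows where riders < 4:
      riders
zone        
A          2
B          1
add column riders_x2 = t['riders'] * 2:
      riders  riders_x2
zone                   
A          2          4
B          1          2
max of column 'riders_x2' → 4

4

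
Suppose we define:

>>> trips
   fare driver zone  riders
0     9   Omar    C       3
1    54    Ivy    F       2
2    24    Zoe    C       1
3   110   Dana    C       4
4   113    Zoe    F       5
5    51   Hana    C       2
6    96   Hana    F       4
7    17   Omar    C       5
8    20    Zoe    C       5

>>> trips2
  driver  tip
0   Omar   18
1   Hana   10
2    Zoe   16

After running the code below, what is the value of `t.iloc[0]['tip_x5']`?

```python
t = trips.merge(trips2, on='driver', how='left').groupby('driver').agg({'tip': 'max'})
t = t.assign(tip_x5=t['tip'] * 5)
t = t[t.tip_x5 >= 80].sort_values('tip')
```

merge on 'driver' (how='left') → 9 rows:
   fare driver zone  riders   tip
0     9   Omar    C       3  18.0
1    54    Ivy    F       2   NaN
2    24    Zoe    C       1  16.0
3   110   Dana    C       4   NaN
4   113    Zoe    F       5  16.0
5    51   Hana    C       2  10.0
6    96   Hana    F       4  10.0
7    17   Omar    C       5  18.0
8    20    Zoe    C       5  16.0
group by driver, max of tip:
         tip
driver      
Dana     NaN
Hana    10.0
Ivy      NaN
Omar    18.0
Zoe     16.0
add column tip_x5 = t['tip'] * 5:
         tip  tip_x5
driver              
Dana     NaN     NaN
Hana    10.0    50.0
Ivy      NaN     NaN
Omar    18.0    90.0
Zoe     16.0    80.0
filter rows where tip_x5 >= 80:
         tip  tip_x5
driver              
Omar    18.0    90.0
Zoe     16.0    80.0
sort by tip:
         tip  tip_x5
driver              
Zoe     16.0    80.0
Omar    18.0    90.0

80.0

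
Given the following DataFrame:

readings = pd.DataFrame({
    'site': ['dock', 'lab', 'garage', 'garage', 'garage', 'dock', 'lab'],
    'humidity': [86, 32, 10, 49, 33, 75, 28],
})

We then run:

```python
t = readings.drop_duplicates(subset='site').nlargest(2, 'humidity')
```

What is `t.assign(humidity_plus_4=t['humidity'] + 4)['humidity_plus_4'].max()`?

90

drop duplicate site (keep=first):
     site  humidity
0    dock        86
1     lab        32
2  garage        10
take 2 rows with largest humidity:
   site  humidity
0  dock        86
1   lab        32
add column humidity_plus_4 = t['humidity'] + 4:
   site  humidity  humidity_plus_4
0  dock        86               90
1   lab        32               36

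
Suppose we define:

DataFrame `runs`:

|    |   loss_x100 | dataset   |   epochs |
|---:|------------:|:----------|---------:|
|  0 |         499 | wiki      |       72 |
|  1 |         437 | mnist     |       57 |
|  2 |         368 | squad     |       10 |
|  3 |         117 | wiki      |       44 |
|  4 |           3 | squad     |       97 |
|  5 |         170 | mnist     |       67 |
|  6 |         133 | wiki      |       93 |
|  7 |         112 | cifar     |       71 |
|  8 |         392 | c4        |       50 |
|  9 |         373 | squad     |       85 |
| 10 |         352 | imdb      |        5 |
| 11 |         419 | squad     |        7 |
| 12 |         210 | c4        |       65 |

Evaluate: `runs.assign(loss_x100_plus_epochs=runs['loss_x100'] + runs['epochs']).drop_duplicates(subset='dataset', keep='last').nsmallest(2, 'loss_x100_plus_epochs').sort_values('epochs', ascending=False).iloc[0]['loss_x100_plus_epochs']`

add column loss_x100_plus_epochs = runs['loss_x100'] + runs['epochs']:
    loss_x100 dataset  epochs  loss_x100_plus_epochs
0         499    wiki      72                    571
1         437   mnist      57                    494
2         368   squad      10                    378
3         117    wiki      44                    161
4           3   squad      97                    100
5         170   mnist      67                    237
6         133    wiki      93                    226
7         112   cifar      71                    183
8         392      c4      50                    442
9         373   squad      85                    458
10        352    imdb       5                    357
11        419   squad       7                    426
12        210      c4      65                    275
drop duplicate dataset (keep=last):
    loss_x100 dataset  epochs  loss_x100_plus_epochs
5         170   mnist      67                    237
6         133    wiki      93                    226
7         112   cifar      71                    183
10        352    imdb       5                    357
11        419   squad       7                    426
12        210      c4      65                    275
take 2 rows with smallest loss_x100_plus_epochs:
   loss_x100 dataset  epochs  loss_x100_plus_epochs
7        112   cifar      71                    183
6        133    wiki      93                    226
sort by epochs descending:
   loss_x100 dataset  epochs  loss_x100_plus_epochs
6        133    wiki      93                    226
7        112   cifar      71                    183
Taking the value at position 0, column 'loss_x100_plus_epochs' gives 226.

226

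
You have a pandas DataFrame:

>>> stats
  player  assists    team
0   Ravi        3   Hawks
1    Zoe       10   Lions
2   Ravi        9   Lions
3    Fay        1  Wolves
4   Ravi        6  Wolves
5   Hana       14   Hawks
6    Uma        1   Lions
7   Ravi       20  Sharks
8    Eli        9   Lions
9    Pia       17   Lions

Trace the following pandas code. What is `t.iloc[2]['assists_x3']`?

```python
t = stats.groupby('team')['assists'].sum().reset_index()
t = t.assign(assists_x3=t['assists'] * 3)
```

60

group by team, sum of assists:
team
Hawks     17
Lions     46
Sharks    20
Wolves     7
Name: assists, dtype: int64
reset_index():
     team  assists
0   Hawks       17
1   Lions       46
2  Sharks       20
3  Wolves        7
add column assists_x3 = t['assists'] * 3:
     team  assists  assists_x3
0   Hawks       17          51
1   Lions       46         138
2  Sharks       20          60
3  Wolves        7          21
Finally, value at position 2, column 'assists_x3' = 60.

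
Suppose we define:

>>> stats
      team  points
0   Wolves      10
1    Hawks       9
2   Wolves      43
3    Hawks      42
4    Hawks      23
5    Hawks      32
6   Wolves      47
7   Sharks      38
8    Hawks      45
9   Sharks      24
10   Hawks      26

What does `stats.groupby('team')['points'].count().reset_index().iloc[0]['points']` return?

6

group by team, count of points:
team
Hawks     6
Sharks    2
Wolves    3
Name: points, dtype: int64
reset_index():
     team  points
0   Hawks       6
1  Sharks       2
2  Wolves       3
Taking the value at position 0, column 'points' gives 6.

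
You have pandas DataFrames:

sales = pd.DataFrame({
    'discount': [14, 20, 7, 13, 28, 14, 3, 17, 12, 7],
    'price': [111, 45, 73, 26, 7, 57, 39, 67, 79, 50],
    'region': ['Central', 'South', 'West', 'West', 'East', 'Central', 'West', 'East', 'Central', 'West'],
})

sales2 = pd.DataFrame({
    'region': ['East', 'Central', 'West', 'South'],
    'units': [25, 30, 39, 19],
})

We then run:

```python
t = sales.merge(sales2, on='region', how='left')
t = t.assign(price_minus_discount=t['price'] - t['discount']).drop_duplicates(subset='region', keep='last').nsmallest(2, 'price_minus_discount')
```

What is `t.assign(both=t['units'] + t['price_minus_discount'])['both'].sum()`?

merge on 'region' (how='left') → 10 rows:
   discount  price   region  units
0        14    111  Central     30
1        20     45    South     19
2         7     73     West     39
3        13     26     West     39
4        28      7     East     25
5        14     57  Central     30
6         3     39     West     39
7        17     67     East     25
8        12     79  Central     30
9         7     50     West     39
add column price_minus_discount = t['price'] - t['discount']:
   discount  price   region  units  price_minus_discount
0        14    111  Central     30                    97
1        20     45    South     19                    25
2         7     73     West     39                    66
3        13     26     West     39                    13
4        28      7     East     25                   -21
5        14     57  Central     30                    43
6         3     39     West     39                    36
7        17     67     East     25                    50
8        12     79  Central     30                    67
9         7     50     West     39                    43
drop duplicate region (keep=last):
   discount  price   region  units  price_minus_discount
1        20     45    South     19                    25
7        17     67     East     25                    50
8        12     79  Central     30                    67
9         7     50     West     39                    43
take 2 rows with smallest price_minus_discount:
   discount  price region  units  price_minus_discount
1        20     45  South     19                    25
9         7     50   West     39                    43
add column both = t['units'] + t['price_minus_discount']:
   discount  price region  units  price_minus_discount  both
1        20     45  South     19                    25    44
9         7     50   West     39                    43    82
Then the sum of column 'both': 126

126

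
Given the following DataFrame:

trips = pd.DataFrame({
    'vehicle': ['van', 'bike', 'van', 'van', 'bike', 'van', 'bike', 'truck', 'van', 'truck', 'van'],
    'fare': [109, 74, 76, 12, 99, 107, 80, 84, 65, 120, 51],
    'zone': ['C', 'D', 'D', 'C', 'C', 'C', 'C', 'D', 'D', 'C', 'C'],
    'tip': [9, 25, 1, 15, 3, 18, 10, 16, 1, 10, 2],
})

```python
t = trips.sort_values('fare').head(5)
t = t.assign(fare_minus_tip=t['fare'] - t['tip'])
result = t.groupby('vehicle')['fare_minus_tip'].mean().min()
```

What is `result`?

sort by fare:
   vehicle  fare zone  tip
3      van    12    C   15
10     van    51    C    2
8      van    65    D    1
1     bike    74    D   25
2      van    76    D    1
6     bike    80    C   10
7    truck    84    D   16
4     bike    99    C    3
5      van   107    C   18
0      van   109    C    9
9    truck   120    C   10
take first 5 rows:
   vehicle  fare zone  tip
3      van    12    C   15
10     van    51    C    2
8      van    65    D    1
1     bike    74    D   25
2      van    76    D    1
add column fare_minus_tip = t['fare'] - t['tip']:
   vehicle  fare zone  tip  fare_minus_tip
3      van    12    C   15              -3
10     van    51    C    2              49
8      van    65    D    1              64
1     bike    74    D   25              49
2      van    76    D    1              75
group by vehicle, mean of fare_minus_tip:
vehicle
bike    49.00
van     46.25
Name: fare_minus_tip, dtype: float64

46.25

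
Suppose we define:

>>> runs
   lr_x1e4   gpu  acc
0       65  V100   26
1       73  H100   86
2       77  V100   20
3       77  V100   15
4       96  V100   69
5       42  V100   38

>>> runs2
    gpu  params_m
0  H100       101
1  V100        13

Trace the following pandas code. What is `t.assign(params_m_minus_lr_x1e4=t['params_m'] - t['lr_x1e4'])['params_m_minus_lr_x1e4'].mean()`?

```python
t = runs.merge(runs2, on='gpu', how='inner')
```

merge on 'gpu' (how='inner') → 6 rows:
   lr_x1e4   gpu  acc  params_m
0       65  V100   26        13
1       73  H100   86       101
2       77  V100   20        13
3       77  V100   15        13
4       96  V100   69        13
5       42  V100   38        13
add column params_m_minus_lr_x1e4 = t['params_m'] - t['lr_x1e4']:
   lr_x1e4   gpu  acc  params_m  params_m_minus_lr_x1e4
0       65  V100   26        13                     -52
1       73  H100   86       101                      28
2       77  V100   20        13                     -64
3       77  V100   15        13                     -64
4       96  V100   69        13                     -83
5       42  V100   38        13                     -29
Finally, mean of column 'params_m_minus_lr_x1e4' = -44.0.

-44.0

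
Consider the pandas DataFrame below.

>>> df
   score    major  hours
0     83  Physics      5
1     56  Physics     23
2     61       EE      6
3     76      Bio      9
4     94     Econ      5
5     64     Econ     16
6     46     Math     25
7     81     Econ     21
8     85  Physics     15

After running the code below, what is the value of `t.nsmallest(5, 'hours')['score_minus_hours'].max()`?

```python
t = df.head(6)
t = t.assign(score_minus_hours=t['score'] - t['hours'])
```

89

take first 6 rows:
   score    major  hours
0     83  Physics      5
1     56  Physics     23
2     61       EE      6
3     76      Bio      9
4     94     Econ      5
5     64     Econ     16
add column score_minus_hours = t['score'] - t['hours']:
   score    major  hours  score_minus_hours
0     83  Physics      5                 78
1     56  Physics     23                 33
2     61       EE      6                 55
3     76      Bio      9                 67
4     94     Econ      5                 89
5     64     Econ     16                 48
take 5 rows with smallest hours:
   score    major  hours  score_minus_hours
0     83  Physics      5                 78
4     94     Econ      5                 89
2     61       EE      6                 55
3     76      Bio      9                 67
5     64     Econ     16                 48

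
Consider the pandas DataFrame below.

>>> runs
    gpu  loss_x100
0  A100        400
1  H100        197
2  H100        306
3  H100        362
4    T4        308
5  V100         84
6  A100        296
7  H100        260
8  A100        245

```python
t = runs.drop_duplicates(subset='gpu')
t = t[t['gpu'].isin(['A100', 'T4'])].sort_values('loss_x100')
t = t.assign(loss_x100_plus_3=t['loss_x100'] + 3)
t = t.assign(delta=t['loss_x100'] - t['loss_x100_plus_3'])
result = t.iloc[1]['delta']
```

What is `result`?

drop duplicate gpu (keep=first):
    gpu  loss_x100
0  A100        400
1  H100        197
4    T4        308
5  V100         84
filter rows where gpu in ['A100', 'T4']:
    gpu  loss_x100
0  A100        400
4    T4        308
sort by loss_x100:
    gpu  loss_x100
4    T4        308
0  A100        400
add column loss_x100_plus_3 = t['loss_x100'] + 3:
    gpu  loss_x100  loss_x100_plus_3
4    T4        308               311
0  A100        400               403
add column delta = t['loss_x100'] - t['loss_x100_plus_3']:
    gpu  loss_x100  loss_x100_plus_3  delta
4    T4        308               311     -3
0  A100        400               403     -3
Finally, value at position 1, column 'delta' = -3.

-3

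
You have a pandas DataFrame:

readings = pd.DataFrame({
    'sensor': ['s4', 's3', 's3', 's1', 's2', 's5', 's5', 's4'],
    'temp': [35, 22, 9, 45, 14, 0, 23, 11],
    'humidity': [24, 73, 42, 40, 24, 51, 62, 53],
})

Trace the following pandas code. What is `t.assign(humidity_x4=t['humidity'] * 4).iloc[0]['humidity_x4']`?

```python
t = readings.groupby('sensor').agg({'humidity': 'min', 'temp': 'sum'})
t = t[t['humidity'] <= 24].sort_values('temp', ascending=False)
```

group by sensor: min(humidity), sum(temp):
        humidity  temp
sensor                
s1            40    45
s2            24    14
s3            42    31
s4            24    46
s5            51    23
filter rows where humidity <= 24:
        humidity  temp
sensor                
s2            24    14
s4            24    46
sort by temp descending:
        humidity  temp
sensor                
s4            24    46
s2            24    14
add column humidity_x4 = t['humidity'] * 4:
        humidity  temp  humidity_x4
sensor                             
s4            24    46           96
s2            24    14           96

96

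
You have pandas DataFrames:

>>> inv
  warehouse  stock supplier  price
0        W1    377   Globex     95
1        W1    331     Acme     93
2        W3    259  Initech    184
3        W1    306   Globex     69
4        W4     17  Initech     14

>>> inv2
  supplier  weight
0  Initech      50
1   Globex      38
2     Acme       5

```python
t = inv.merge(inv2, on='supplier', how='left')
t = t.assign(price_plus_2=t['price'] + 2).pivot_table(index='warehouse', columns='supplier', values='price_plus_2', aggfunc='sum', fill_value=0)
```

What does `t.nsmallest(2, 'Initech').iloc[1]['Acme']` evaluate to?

0

merge on 'supplier' (how='left') → 5 rows:
  warehouse  stock supplier  price  weight
0        W1    377   Globex     95      38
1        W1    331     Acme     93       5
2        W3    259  Initech    184      50
3        W1    306   Globex     69      38
4        W4     17  Initech     14      50
add column price_plus_2 = t['price'] + 2:
  warehouse  stock supplier  price  weight  price_plus_2
0        W1    377   Globex     95      38            97
1        W1    331     Acme     93       5            95
2        W3    259  Initech    184      50           186
3        W1    306   Globex     69      38            71
4        W4     17  Initech     14      50            16
pivot: rows=warehouse, cols=supplier, sum(price_plus_2):
supplier   Acme  Globex  Initech
warehouse                       
W1           95     168        0
W3            0       0      186
W4            0       0       16
take 2 rows with smallest Initech:
supplier   Acme  Globex  Initech
warehouse                       
W1           95     168        0
W4            0       0       16
value at position 1, column 'Acme' → 0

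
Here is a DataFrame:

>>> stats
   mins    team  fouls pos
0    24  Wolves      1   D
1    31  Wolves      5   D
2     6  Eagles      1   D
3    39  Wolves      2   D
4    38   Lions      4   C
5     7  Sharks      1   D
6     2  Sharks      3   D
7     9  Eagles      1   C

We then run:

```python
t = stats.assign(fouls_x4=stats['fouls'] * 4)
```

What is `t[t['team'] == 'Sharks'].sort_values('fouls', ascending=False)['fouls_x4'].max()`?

12

add column fouls_x4 = stats['fouls'] * 4:
   mins    team  fouls pos  fouls_x4
0    24  Wolves      1   D         4
1    31  Wolves      5   D        20
2     6  Eagles      1   D         4
3    39  Wolves      2   D         8
4    38   Lions      4   C        16
5     7  Sharks      1   D         4
6     2  Sharks      3   D        12
7     9  Eagles      1   C         4
filter rows where team == 'Sharks':
   mins    team  fouls pos  fouls_x4
5     7  Sharks      1   D         4
6     2  Sharks      3   D        12
sort by fouls descending:
   mins    team  fouls pos  fouls_x4
6     2  Sharks      3   D        12
5     7  Sharks      1   D         4
So max() = 12.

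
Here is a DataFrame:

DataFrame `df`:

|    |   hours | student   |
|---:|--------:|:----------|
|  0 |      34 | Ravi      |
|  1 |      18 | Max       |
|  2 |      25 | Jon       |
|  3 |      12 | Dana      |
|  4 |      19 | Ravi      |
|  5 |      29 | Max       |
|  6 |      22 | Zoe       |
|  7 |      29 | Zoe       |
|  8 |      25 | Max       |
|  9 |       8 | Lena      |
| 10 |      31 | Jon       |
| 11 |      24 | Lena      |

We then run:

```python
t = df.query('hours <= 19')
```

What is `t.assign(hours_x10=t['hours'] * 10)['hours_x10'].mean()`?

filter rows where hours <= 19:
   hours student
1     18     Max
3     12    Dana
4     19    Ravi
9      8    Lena
add column hours_x10 = t['hours'] * 10:
   hours student  hours_x10
1     18     Max        180
3     12    Dana        120
4     19    Ravi        190
9      8    Lena         80
mean of column 'hours_x10' → 142.5

142.5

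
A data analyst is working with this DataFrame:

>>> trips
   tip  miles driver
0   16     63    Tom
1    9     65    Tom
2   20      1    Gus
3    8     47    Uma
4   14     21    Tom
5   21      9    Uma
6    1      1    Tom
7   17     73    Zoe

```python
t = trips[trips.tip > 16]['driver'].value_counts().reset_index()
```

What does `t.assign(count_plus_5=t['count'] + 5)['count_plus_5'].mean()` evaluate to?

6.0

filter rows where tip > 16:
   tip  miles driver
2   20      1    Gus
5   21      9    Uma
7   17     73    Zoe
value_counts of driver:
driver
Gus    1
Uma    1
Zoe    1
Name: count, dtype: int64
reset_index():
  driver  count
0    Gus      1
1    Uma      1
2    Zoe      1
add column count_plus_5 = t['count'] + 5:
  driver  count  count_plus_5
0    Gus      1             6
1    Uma      1             6
2    Zoe      1             6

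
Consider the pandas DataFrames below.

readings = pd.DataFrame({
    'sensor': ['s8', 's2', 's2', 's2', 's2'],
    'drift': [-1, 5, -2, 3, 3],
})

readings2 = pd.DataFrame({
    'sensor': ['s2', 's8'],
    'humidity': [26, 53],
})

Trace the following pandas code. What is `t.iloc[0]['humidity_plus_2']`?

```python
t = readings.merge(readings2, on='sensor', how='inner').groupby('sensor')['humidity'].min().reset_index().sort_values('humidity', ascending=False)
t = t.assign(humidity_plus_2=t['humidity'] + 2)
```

55

merge on 'sensor' (how='inner') → 5 rows:
  sensor  drift  humidity
0     s8     -1        53
1     s2      5        26
2     s2     -2        26
3     s2      3        26
4     s2      3        26
group by sensor, min of humidity:
sensor
s2    26
s8    53
Name: humidity, dtype: int64
reset_index():
  sensor  humidity
0     s2        26
1     s8        53
sort by humidity descending:
  sensor  humidity
1     s8        53
0     s2        26
add column humidity_plus_2 = t['humidity'] + 2:
  sensor  humidity  humidity_plus_2
1     s8        53               55
0     s2        26               28
So iloc[0]['humidity_plus_2'] = 55.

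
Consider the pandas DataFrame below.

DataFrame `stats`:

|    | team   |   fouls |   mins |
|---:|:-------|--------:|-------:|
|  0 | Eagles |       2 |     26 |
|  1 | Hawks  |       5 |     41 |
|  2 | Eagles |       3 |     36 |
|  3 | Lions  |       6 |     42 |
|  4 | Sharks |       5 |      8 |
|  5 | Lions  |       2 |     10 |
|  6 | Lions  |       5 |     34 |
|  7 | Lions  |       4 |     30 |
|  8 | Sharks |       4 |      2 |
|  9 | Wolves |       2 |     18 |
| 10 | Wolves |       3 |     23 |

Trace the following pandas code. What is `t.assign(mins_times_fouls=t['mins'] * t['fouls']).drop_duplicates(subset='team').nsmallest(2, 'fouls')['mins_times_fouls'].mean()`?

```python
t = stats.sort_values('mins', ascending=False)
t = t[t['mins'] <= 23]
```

sort by mins descending:
      team  fouls  mins
3    Lions      6    42
1    Hawks      5    41
2   Eagles      3    36
6    Lions      5    34
7    Lions      4    30
0   Eagles      2    26
10  Wolves      3    23
9   Wolves      2    18
5    Lions      2    10
4   Sharks      5     8
8   Sharks      4     2
filter rows where mins <= 23:
      team  fouls  mins
10  Wolves      3    23
9   Wolves      2    18
5    Lions      2    10
4   Sharks      5     8
8   Sharks      4     2
add column mins_times_fouls = t['mins'] * t['fouls']:
      team  fouls  mins  mins_times_fouls
10  Wolves      3    23                69
9   Wolves      2    18                36
5    Lions      2    10                20
4   Sharks      5     8                40
8   Sharks      4     2                 8
drop duplicate team (keep=first):
      team  fouls  mins  mins_times_fouls
10  Wolves      3    23                69
5    Lions      2    10                20
4   Sharks      5     8                40
take 2 rows with smallest fouls:
      team  fouls  mins  mins_times_fouls
5    Lions      2    10                20
10  Wolves      3    23                69

44.5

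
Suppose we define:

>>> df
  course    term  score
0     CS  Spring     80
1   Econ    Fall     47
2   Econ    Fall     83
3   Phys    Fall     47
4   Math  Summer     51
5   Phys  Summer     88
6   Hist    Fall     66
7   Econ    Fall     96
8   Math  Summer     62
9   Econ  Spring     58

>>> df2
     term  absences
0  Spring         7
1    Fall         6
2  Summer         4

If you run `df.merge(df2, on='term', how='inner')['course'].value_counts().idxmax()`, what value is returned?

merge on 'term' (how='inner') → 10 rows:
  course    term  score  absences
0     CS  Spring     80         7
1   Econ    Fall     47         6
2   Econ    Fall     83         6
3   Phys    Fall     47         6
4   Math  Summer     51         4
5   Phys  Summer     88         4
6   Hist    Fall     66         6
7   Econ    Fall     96         6
8   Math  Summer     62         4
9   Econ  Spring     58         7
value_counts of course:
course
Econ    4
Phys    2
Math    2
CS      1
Hist    1
Name: count, dtype: int64
Then the label with the largest value: Econ

Econ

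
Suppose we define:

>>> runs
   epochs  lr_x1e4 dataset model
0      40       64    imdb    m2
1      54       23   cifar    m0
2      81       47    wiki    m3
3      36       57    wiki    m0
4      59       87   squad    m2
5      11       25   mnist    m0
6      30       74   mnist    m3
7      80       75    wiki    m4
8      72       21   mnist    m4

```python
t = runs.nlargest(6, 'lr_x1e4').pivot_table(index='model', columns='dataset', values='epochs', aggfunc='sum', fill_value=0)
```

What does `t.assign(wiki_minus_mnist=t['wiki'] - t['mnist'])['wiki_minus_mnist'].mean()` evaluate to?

41.75

take 6 rows with largest lr_x1e4:
   epochs  lr_x1e4 dataset model
4      59       87   squad    m2
7      80       75    wiki    m4
6      30       74   mnist    m3
0      40       64    imdb    m2
3      36       57    wiki    m0
2      81       47    wiki    m3
pivot: rows=model, cols=dataset, sum(epochs):
dataset  imdb  mnist  squad  wiki
model                            
m0          0      0      0    36
m2         40      0     59     0
m3          0     30      0    81
m4          0      0      0    80
add column wiki_minus_mnist = t['wiki'] - t['mnist']:
dataset  imdb  mnist  squad  wiki  wiki_minus_mnist
model                                              
m0          0      0      0    36                36
m2         40      0     59     0                 0
m3          0     30      0    81                51
m4          0      0      0    80                80
Reading off the mean of column 'wiki_minus_mnist', we get 41.75.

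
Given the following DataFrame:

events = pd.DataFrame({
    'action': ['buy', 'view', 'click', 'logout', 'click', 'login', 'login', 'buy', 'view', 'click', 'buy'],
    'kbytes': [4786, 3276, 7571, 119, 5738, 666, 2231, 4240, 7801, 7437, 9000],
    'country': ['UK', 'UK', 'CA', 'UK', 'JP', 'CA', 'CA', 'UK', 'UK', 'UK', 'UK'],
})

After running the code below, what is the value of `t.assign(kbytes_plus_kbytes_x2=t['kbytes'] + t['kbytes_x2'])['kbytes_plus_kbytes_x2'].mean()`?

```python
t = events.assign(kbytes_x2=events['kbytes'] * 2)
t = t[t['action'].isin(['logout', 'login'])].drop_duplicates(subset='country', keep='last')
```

3525.0

add column kbytes_x2 = events['kbytes'] * 2:
    action  kbytes country  kbytes_x2
0      buy    4786      UK       9572
1     view    3276      UK       6552
2    click    7571      CA      15142
3   logout     119      UK        238
4    click    5738      JP      11476
5    login     666      CA       1332
6    login    2231      CA       4462
7      buy    4240      UK       8480
8     view    7801      UK      15602
9    click    7437      UK      14874
10     buy    9000      UK      18000
filter rows where action in ['logout', 'login']:
   action  kbytes country  kbytes_x2
3  logout     119      UK        238
5   login     666      CA       1332
6   login    2231      CA       4462
drop duplicate country (keep=last):
   action  kbytes country  kbytes_x2
3  logout     119      UK        238
6   login    2231      CA       4462
add column kbytes_plus_kbytes_x2 = t['kbytes'] + t['kbytes_x2']:
   action  kbytes country  kbytes_x2  kbytes_plus_kbytes_x2
3  logout     119      UK        238                    357
6   login    2231      CA       4462                   6693
Reading off the mean of column 'kbytes_plus_kbytes_x2', we get 3525.0.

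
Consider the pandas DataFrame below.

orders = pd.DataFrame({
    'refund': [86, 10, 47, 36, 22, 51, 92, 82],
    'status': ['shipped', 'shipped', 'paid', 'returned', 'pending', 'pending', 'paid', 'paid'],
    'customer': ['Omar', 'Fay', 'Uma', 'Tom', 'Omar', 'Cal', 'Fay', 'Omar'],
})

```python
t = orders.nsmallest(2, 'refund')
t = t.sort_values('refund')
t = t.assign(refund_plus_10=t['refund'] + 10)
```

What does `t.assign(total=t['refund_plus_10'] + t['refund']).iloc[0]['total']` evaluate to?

30

take 2 rows with smallest refund:
   refund   status customer
1      10  shipped      Fay
4      22  pending     Omar
sort by refund:
   refund   status customer
1      10  shipped      Fay
4      22  pending     Omar
add column refund_plus_10 = t['refund'] + 10:
   refund   status customer  refund_plus_10
1      10  shipped      Fay              20
4      22  pending     Omar              32
add column total = t['refund_plus_10'] + t['refund']:
   refund   status customer  refund_plus_10  total
1      10  shipped      Fay              20     30
4      22  pending     Omar              32     54
Taking the value at position 0, column 'total' gives 30.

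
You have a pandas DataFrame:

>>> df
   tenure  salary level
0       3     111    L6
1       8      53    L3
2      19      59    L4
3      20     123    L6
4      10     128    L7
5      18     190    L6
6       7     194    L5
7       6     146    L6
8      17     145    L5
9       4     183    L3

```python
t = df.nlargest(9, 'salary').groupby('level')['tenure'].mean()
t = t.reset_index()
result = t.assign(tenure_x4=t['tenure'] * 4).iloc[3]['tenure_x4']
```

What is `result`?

47.0

take 9 rows with largest salary:
   tenure  salary level
6       7     194    L5
5      18     190    L6
9       4     183    L3
7       6     146    L6
8      17     145    L5
4      10     128    L7
3      20     123    L6
0       3     111    L6
2      19      59    L4
group by level, mean of tenure:
level
L3     4.00
L4    19.00
L5    12.00
L6    11.75
L7    10.00
Name: tenure, dtype: float64
reset_index():
  level  tenure
0    L3    4.00
1    L4   19.00
2    L5   12.00
3    L6   11.75
4    L7   10.00
add column tenure_x4 = t['tenure'] * 4:
  level  tenure  tenure_x4
0    L3    4.00       16.0
1    L4   19.00       76.0
2    L5   12.00       48.0
3    L6   11.75       47.0
4    L7   10.00       40.0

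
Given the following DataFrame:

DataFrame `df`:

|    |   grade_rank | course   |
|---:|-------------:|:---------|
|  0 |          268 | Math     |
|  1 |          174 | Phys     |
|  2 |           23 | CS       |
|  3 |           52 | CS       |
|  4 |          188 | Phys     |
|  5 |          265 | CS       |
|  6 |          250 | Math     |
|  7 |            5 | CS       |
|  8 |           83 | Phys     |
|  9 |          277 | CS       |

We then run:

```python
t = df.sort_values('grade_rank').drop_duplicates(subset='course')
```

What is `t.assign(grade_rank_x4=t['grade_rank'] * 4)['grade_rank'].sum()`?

338

sort by grade_rank:
   grade_rank course
7           5     CS
2          23     CS
3          52     CS
8          83   Phys
1         174   Phys
4         188   Phys
6         250   Math
5         265     CS
0         268   Math
9         277     CS
drop duplicate course (keep=first):
   grade_rank course
7           5     CS
8          83   Phys
6         250   Math
add column grade_rank_x4 = t['grade_rank'] * 4:
   grade_rank course  grade_rank_x4
7           5     CS             20
8          83   Phys            332
6         250   Math           1000
Then the sum of column 'grade_rank': 338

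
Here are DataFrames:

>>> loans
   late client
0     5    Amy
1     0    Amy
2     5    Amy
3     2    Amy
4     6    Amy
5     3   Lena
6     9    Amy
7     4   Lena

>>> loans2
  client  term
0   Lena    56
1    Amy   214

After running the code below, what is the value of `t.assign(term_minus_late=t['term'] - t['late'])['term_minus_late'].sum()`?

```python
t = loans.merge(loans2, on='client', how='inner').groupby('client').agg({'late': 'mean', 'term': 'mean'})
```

merge on 'client' (how='inner') → 8 rows:
   late client  term
0     5    Amy   214
1     0    Amy   214
2     5    Amy   214
3     2    Amy   214
4     6    Amy   214
5     3   Lena    56
6     9    Amy   214
7     4   Lena    56
group by client: mean(late), mean(term):
        late   term
client             
Amy      4.5  214.0
Lena     3.5   56.0
add column term_minus_late = t['term'] - t['late']:
        late   term  term_minus_late
client                              
Amy      4.5  214.0            209.5
Lena     3.5   56.0             52.5

262.0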